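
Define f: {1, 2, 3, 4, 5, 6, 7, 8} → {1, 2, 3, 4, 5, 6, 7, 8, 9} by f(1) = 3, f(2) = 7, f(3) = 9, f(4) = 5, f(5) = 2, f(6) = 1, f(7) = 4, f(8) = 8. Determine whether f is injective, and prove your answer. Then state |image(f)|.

8

The values f(1), …, f(8) are 3, 7, 9, 5, 2, 1, 4, 8 — all distinct.
So f(a) = f(b) only when a = b, and f is injective.
The image of f is {1, 2, 3, 4, 5, 7, 8, 9}, which has 8 elements.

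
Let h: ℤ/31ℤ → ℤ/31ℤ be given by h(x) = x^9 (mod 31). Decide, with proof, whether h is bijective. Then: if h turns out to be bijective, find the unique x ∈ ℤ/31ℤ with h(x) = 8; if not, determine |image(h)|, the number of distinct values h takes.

h(1) = 1^9 = 1.
h(5): Repeated squaring mod 31: 5^1 ≡ 5, 5^2 ≡ 5² = 25, 5^4 ≡ 25² = 625 ≡ 5, 5^8 ≡ 5² = 25. Since 9 = 8 + 1, 5^9 ≡ 25·5: 25·5 = 125 ≡ 1. So 5^9 ≡ 1 (mod 31).
So h(1) = h(5) = 1 while 1 ≠ 5, so h is not injective, hence not bijective.
Since h is not bijective, we determine |image(h)|. Computing x^9 mod 31 for each x (by repeated squaring, reducing mod 31 at every step), the values h(0), h(1), …, h(30) are: 0, 1, 16, 29, 8, 1, 30, 8, 4, 4, 16, 23, 15, 29, 4, 29, 2, 27, 2, 16, 8, 15, 27, 27, 23, 1, 30, 23, 2, 15, 30.
The distinct values are {0, 1, 2, 4, 8, 15, 16, 23, 27, 29, 30}; there are 11 of them.

11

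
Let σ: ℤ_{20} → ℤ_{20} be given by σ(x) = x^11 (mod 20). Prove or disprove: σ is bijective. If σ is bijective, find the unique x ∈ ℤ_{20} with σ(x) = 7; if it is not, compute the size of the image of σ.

σ(0) = 0^11 = 0.
σ(10): Repeated squaring mod 20: 10^1 ≡ 10, 10^2 ≡ 10² = 100 ≡ 0, 10^4 ≡ 0² = 0, 10^8 ≡ 0² = 0. Since 11 = 8 + 2 + 1, 10^11 ≡ 0·0·10: 0·0 = 0, then 0·10 = 0. So 10^11 ≡ 0 (mod 20).
So σ(0) = σ(10) = 0 while 0 ≠ 10, therefore σ is not injective, hence not bijective.
Since σ is not bijective, we determine |image(σ)|. Computing x^11 mod 20 for each x (by repeated squaring, reducing mod 20 at every step), the values σ(0), σ(1), …, σ(19) are: 0, 1, 8, 7, 4, 5, 16, 3, 12, 9, 0, 11, 8, 17, 4, 15, 16, 13, 12, 19.
The distinct values are {0, 1, 3, 4, 5, 7, 8, 9, 11, 12, 13, 15, 16, 17, 19}; there are 15 of them.

15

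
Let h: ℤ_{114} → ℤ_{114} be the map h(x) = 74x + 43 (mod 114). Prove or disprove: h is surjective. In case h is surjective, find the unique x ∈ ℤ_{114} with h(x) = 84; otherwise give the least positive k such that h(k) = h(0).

57

Since gcd(74, 114) = 2, we have 74x ≡ 0 (mod 2) for all x, so h(x) ≡ 1 (mod 2).
But 0 ≢ 1 (mod 2), so 0 ∈ ℤ_{114} has no preimage. Hence h is not surjective.
Since h is not surjective, we find the least positive k with h(k) = h(0): this means 74k ≡ 0 (mod 114), i.e. 114 ∣ 74k. Since gcd(74, 114) = 2, dividing through by 2 this holds exactly when 57 ∣ 37k, and as gcd(37, 57) = 1, exactly when 57 ∣ k.
The smallest positive such k is 57.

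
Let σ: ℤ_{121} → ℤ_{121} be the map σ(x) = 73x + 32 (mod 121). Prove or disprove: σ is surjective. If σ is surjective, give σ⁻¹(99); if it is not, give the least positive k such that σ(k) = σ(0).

107

Since gcd(73, 121) = 1, 73 is invertible modulo 121. Euclid's algorithm: 121 = 1·73 + 48, 73 = 1·48 + 25, 48 = 1·25 + 23, 25 = 1·23 + 2, 23 = 11·2 + 1; back-substituting gives 1 = 63·73 − 38·121, so 73⁻¹ ≡ 63 (mod 121).
For any y ∈ ℤ_{121}, x = 63(y − 32) mod 121 satisfies σ(x) = 73·63(y − 32) + 32 ≡ y (since 73·63 ≡ 1 mod 121). So every y has a preimage.
Hence σ is surjective.
Since σ is surjective, we find σ⁻¹(99): we need 73x ≡ 99 − 32 ≡ 67 (mod 121). Using 73⁻¹ = 63: x ≡ 63·67 = 4221 = 34·121 + 107, so x = 107.
Check: σ(107) = 73·107 + 32 = 7843 = 64·121 + 99 ≡ 99 (mod 121).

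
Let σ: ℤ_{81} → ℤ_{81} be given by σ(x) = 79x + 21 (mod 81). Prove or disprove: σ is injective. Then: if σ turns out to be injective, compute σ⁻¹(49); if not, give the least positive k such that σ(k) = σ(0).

If σ(x_1) = σ(x_2), then 79x_1 ≡ 79x_2 (mod 81). Because gcd(79, 81) = 1, we may cancel 79 to get x_1 ≡ x_2 (mod 81).
Therefore σ is injective.
We now compute 79⁻¹ mod 81 explicitly. Euclid's algorithm: 81 = 1·79 + 2, 79 = 39·2 + 1; back-substituting gives 1 = 40·79 − 39·81, so 79⁻¹ ≡ 40 (mod 81).
Since σ is injective, we find σ⁻¹(49): we need 79x ≡ 49 − 21 ≡ 28 (mod 81). Using 79⁻¹ = 40: x ≡ 40·28 = 1120 = 13·81 + 67, so x = 67.
Check: σ(67) = 79·67 + 21 = 5314 = 65·81 + 49 ≡ 49 (mod 81).

67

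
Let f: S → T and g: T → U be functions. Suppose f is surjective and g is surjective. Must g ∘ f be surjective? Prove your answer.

surjective

Let c ∈ U. Since g is surjective, there is b ∈ T with g(b) = c. Since f is surjective, there is a ∈ S with f(a) = b.
Then (g ∘ f)(a) = g(b) = c. Therefore g ∘ f is surjective.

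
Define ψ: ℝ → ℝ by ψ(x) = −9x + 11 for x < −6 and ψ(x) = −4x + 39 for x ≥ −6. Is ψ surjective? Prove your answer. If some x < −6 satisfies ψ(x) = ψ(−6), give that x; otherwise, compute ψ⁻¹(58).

-19/4

Both pieces are strictly decreasing (slopes −9 and −4), so each is injective on its own interval.
The left piece maps (−∞, −6) onto (65, ∞); the right piece maps [−6, ∞) onto (−∞, 63].
The union (65, ∞) ∪ (−∞, 63] omits the interval between 65 and 63; in particular 65 has no preimage. So ψ is not surjective.
Because the two images are disjoint, no x < −6 has ψ(x) = ψ(−6), so we compute ψ⁻¹(58): 58 lies in (−∞, 63], so solve −4x + 39 = 58: x = (58 − 39)/(−4) = −19/4.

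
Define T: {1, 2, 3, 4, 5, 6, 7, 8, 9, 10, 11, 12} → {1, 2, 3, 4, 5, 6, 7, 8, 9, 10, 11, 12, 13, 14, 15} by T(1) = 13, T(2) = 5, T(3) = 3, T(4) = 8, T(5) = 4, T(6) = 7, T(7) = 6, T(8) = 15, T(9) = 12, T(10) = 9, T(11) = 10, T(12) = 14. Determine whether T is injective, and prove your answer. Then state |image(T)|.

12

The values T(1), …, T(12) are 13, 5, 3, 8, 4, 7, 6, 15, 12, 9, 10, 14 — all distinct.
So T(u) = T(v) only when u = v, and T is injective.
The image of T is {3, 4, 5, 6, 7, 8, 9, 10, 12, 13, 14, 15}, which has 12 elements.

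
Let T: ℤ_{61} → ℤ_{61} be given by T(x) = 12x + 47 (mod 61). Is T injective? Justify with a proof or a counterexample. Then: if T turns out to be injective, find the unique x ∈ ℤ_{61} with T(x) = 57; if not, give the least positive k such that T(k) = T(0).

11

By definition, T is injective when T(s) = T(t) forces s = t.
Suppose T(s) = T(t) in ℤ_{61}. Then 12s + 47 ≡ 12t + 47 (mod 61), thus 12(s − t) ≡ 0 (mod 61).
Since gcd(12, 61) = 1, 12 is invertible modulo 61, hence s − t ≡ 0 (mod 61), i.e. s = t.
Thus T is injective.
We now compute 12⁻¹ mod 61 explicitly. Euclid's algorithm: 61 = 5·12 + 1; back-substituting gives 1 = 56·12 − 11·61, so 12⁻¹ ≡ 56 (mod 61).
Since T is injective, we compute T⁻¹(57): solve 12x + 47 ≡ 57 (mod 61), i.e. 12x ≡ 10 (mod 61).
Multiplying by 12⁻¹ = 56 gives x ≡ 56·10 = 560 = 9·61 + 11 ≡ 11 (mod 61).
Check: T(11) = 12·11 + 47 = 179 = 2·61 + 57 ≡ 57 (mod 61).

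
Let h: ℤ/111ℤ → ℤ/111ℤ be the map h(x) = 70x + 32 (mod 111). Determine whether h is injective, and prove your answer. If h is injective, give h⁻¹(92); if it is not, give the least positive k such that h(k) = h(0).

Suppose h(u) = h(v) in ℤ/111ℤ. Then 70u + 32 ≡ 70v + 32 (mod 111), thus 70(u − v) ≡ 0 (mod 111).
Since gcd(70, 111) = 1, 70 is invertible modulo 111, so u − v ≡ 0 (mod 111), i.e. u = v.
So h is injective.
We now compute 70⁻¹ mod 111 explicitly. Euclid's algorithm: 111 = 1·70 + 41, 70 = 1·41 + 29, 41 = 1·29 + 12, 29 = 2·12 + 5, 12 = 2·5 + 2, 5 = 2·2 + 1; back-substituting gives 1 = 46·70 − 29·111, so 70⁻¹ ≡ 46 (mod 111).
Since h is injective, we compute h⁻¹(92): solve 70x + 32 ≡ 92 (mod 111), i.e. 70x ≡ 60 (mod 111).
Multiplying by 70⁻¹ = 46 gives x ≡ 46·60 = 2760 = 24·111 + 96 ≡ 96 (mod 111).
Check: h(96) = 70·96 + 32 = 6752 = 60·111 + 92 ≡ 92 (mod 111).

96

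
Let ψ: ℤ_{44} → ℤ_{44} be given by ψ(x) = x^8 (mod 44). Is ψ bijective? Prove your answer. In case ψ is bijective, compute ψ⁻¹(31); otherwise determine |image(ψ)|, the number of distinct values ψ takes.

ψ(10): Repeated squaring mod 44: 10^1 ≡ 10, 10^2 ≡ 10² = 100 ≡ 12, 10^4 ≡ 12² = 144 ≡ 12, 10^8 ≡ 12² = 144 ≡ 12. So 10^8 ≡ 12 (mod 44).
ψ(12): Repeated squaring mod 44: 12^1 ≡ 12, 12^2 ≡ 12² = 144 ≡ 12, 12^4 ≡ 12² = 144 ≡ 12, 12^8 ≡ 12² = 144 ≡ 12. So 12^8 ≡ 12 (mod 44).
So ψ(10) = ψ(12) = 12 while 10 ≠ 12, so ψ is not injective, hence not bijective.
Since ψ is not bijective, we determine |image(ψ)|. Computing x^8 mod 44 for each x (by repeated squaring, reducing mod 44 at every step), the values ψ(0), ψ(1), …, ψ(43) are: 0, 1, 36, 5, 20, 37, 4, 9, 16, 25, 12, 33, 12, 25, 16, 9, 4, 37, 20, 5, 36, 1, 0, 1, 36, 5, 20, 37, 4, 9, 16, 25, 12, 33, 12, 25, 16, 9, 4, 37, 20, 5, 36, 1.
The distinct values are {0, 1, 4, 5, 9, 12, 16, 20, 25, 33, 36, 37}; there are 12 of them.

12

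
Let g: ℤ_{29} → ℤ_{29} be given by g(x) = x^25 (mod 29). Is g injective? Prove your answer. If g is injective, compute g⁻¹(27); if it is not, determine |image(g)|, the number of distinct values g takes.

10

Since 29 is prime, the nonzero elements of ℤ_{29} form a cyclic group of order 28.
As gcd(25, 28) = 1, raising to the 25th power is a bijection on this group: if u^25 ≡ v^25 then (uv^{−1})^25 = 1, and the only element of order dividing gcd(25, 28) = 1 is 1, so u = v.
With g(0) = 0 this makes g injective on all of ℤ_{29}, hence bijective (finite equal-size domain and codomain). In particular g is injective.
Since g is injective, we find the preimage of 27. The inverse of x ↦ x^25 on (ℤ_{29})^× is x ↦ x^9, because 25·9 = 225 = 8·28 + 1 ≡ 1 (mod 28) and x^{28} = 1 for x ≠ 0 (Fermat). So g⁻¹(27) = 27^9 mod 29.
Repeated squaring mod 29: 27^1 ≡ 27, 27^2 ≡ 27² = 729 ≡ 4, 27^4 ≡ 4² = 16, 27^8 ≡ 16² = 256 ≡ 24. Since 9 = 8 + 1, 27^9 ≡ 24·27: 24·27 = 648 ≡ 10. So 27^9 ≡ 10 (mod 29).
Hence g⁻¹(27) = 10.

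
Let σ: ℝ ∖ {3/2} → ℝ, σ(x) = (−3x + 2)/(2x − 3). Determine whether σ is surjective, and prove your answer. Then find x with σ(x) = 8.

26/19

If σ(x) = −3/2, cross-multiplying gives 2(−3x + 2) = −3(2x − 3), which simplifies to 4 = 9 — false.  So −3/2 has no preimage and σ is not surjective.
Solving σ(x) = 8: cross-multiplying gives −3x + 2 = 8(2x − 3), which rearranges to −19x = −26, so x = 26/19.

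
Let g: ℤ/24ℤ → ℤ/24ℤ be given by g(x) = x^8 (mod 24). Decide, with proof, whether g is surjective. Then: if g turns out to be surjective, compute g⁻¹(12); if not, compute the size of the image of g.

4

g(2): Repeated squaring mod 24: 2^1 ≡ 2, 2^2 ≡ 2² = 4, 2^4 ≡ 4² = 16, 2^8 ≡ 16² = 256 ≡ 16. So 2^8 ≡ 16 (mod 24).
g(4): Repeated squaring mod 24: 4^1 ≡ 4, 4^2 ≡ 4² = 16, 4^4 ≡ 16² = 256 ≡ 16, 4^8 ≡ 16² = 256 ≡ 16. So 4^8 ≡ 16 (mod 24).
So g(2) = g(4) = 16 while 2 ≠ 4, so g is not injective.
A non-injective map from the 24-element set ℤ/24ℤ to itself takes at most 23 distinct values, so it cannot be surjective. Hence g is not surjective.
Since g is not surjective, we determine |image(g)|. Computing x^8 mod 24 for each x (by repeated squaring, reducing mod 24 at every step), the values g(0), g(1), …, g(23) are: 0, 1, 16, 9, 16, 1, 0, 1, 16, 9, 16, 1, 0, 1, 16, 9, 16, 1, 0, 1, 16, 9, 16, 1.
The distinct values are {0, 1, 9, 16}; there are 4 of them.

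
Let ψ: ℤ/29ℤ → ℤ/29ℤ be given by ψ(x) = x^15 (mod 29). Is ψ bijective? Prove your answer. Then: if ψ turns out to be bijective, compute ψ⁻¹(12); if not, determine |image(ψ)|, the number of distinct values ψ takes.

17

Since 29 is prime, the nonzero elements of ℤ/29ℤ form a cyclic group of order 28.
As gcd(15, 28) = 1, raising to the 15th power is a bijection on this group: if a^15 ≡ b^15 then (ab^{−1})^15 = 1, and the only element of order dividing gcd(15, 28) = 1 is 1, so a = b.
With ψ(0) = 0 this makes ψ injective on all of ℤ/29ℤ, hence bijective (finite equal-size domain and codomain). In particular ψ is bijective.
Since ψ is bijective, we find the preimage of 12. The inverse of x ↦ x^15 on (ℤ/29ℤ)^× is x ↦ x^15, because 15·15 = 225 = 8·28 + 1 ≡ 1 (mod 28) and x^{28} = 1 for x ≠ 0 (Fermat). So ψ⁻¹(12) = 12^15 mod 29.
Repeated squaring mod 29: 12^1 ≡ 12, 12^2 ≡ 12² = 144 ≡ 28, 12^4 ≡ 28² = 784 ≡ 1, 12^8 ≡ 1² = 1. Since 15 = 8 + 4 + 2 + 1, 12^15 ≡ 1·1·28·12: 1·1 = 1, then 1·28 = 28, then 28·12 = 336 ≡ 17. So 12^15 ≡ 17 (mod 29).
Hence ψ⁻¹(12) = 17.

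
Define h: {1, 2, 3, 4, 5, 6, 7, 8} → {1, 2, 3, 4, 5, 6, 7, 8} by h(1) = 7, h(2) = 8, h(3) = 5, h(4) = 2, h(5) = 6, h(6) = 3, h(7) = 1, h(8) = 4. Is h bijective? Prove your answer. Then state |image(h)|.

8

The values 7, 8, 5, 2, 6, 3, 1, 4 are a permutation of {1, 2, 3, 4, 5, 6, 7, 8}: each element appears exactly once.
So h is injective and surjective, hence bijective.
The image of h is {1, 2, 3, 4, 5, 6, 7, 8}, which has 8 elements.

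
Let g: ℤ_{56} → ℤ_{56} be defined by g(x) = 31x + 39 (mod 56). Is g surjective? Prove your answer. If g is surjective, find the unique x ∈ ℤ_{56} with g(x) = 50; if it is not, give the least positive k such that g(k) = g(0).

Since gcd(31, 56) = 1, 31 is invertible modulo 56. Euclid's algorithm: 56 = 1·31 + 25, 31 = 1·25 + 6, 25 = 4·6 + 1; back-substituting gives 1 = 47·31 − 26·56, so 31⁻¹ ≡ 47 (mod 56).
Then y ↦ 47(y − 39) is a two-sided inverse to g, so every y ∈ ℤ_{56} has a preimage.
Thus g is surjective.
Since g is surjective, we compute g⁻¹(50): solve 31x + 39 ≡ 50 (mod 56), i.e. 31x ≡ 11 (mod 56).
Multiplying by 31⁻¹ = 47 gives x ≡ 47·11 = 517 = 9·56 + 13 ≡ 13 (mod 56).
Check: g(13) = 31·13 + 39 = 442 = 7·56 + 50 ≡ 50 (mod 56).

13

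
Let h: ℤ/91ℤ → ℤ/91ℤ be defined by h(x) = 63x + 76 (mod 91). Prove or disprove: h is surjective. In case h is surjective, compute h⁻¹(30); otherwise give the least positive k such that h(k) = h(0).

13

Since gcd(63, 91) = 7, we have 63x ≡ 0 (mod 7) for all x, so h(x) ≡ 6 (mod 7).
But 0 ≢ 6 (mod 7), so 0 ∈ ℤ/91ℤ has no preimage. Therefore h is not surjective.
Since h is not surjective, we find the least positive k with h(k) = h(0): this means 63k ≡ 0 (mod 91), i.e. 91 ∣ 63k. Since gcd(63, 91) = 7, dividing through by 7 this holds exactly when 13 ∣ 9k, and as gcd(9, 13) = 1, exactly when 13 ∣ k.
The smallest positive such k is 13.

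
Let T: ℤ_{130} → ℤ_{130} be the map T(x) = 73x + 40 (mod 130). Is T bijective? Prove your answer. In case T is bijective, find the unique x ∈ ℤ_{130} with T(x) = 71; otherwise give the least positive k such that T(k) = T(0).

77

If T(u) = T(v), then 73u ≡ 73v (mod 130). Because gcd(73, 130) = 1, we may cancel 73 to get u ≡ v (mod 130).
We now compute 73⁻¹ mod 130 explicitly. Euclid's algorithm: 130 = 1·73 + 57, 73 = 1·57 + 16, 57 = 3·16 + 9, 16 = 1·9 + 7, 9 = 1·7 + 2, 7 = 3·2 + 1; back-substituting gives 1 = 57·73 − 32·130, so 73⁻¹ ≡ 57 (mod 130).
For any y ∈ ℤ_{130}, x = 57(y − 40) mod 130 satisfies T(x) = 73·57(y − 40) + 40 ≡ y (since 73·57 ≡ 1 mod 130). So every y has a preimage.
Thus T is bijective.
Since T is bijective, we find T⁻¹(71): we need 73x ≡ 71 − 40 ≡ 31 (mod 130). Using 73⁻¹ = 57: x ≡ 57·31 = 1767 = 13·130 + 77, so x = 77.
Check: T(77) = 73·77 + 40 = 5661 = 43·130 + 71 ≡ 71 (mod 130).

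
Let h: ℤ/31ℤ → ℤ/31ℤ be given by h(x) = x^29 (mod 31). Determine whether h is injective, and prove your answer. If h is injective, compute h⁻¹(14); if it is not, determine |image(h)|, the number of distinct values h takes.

Since 31 is prime, the nonzero elements of ℤ/31ℤ form a cyclic group of order 30.
As gcd(29, 30) = 1, raising to the 29th power is a bijection on this group: if s^29 ≡ t^29 then (st^{−1})^29 = 1, and the only element of order dividing gcd(29, 30) = 1 is 1, so s = t.
With h(0) = 0 this makes h injective on all of ℤ/31ℤ, hence bijective (finite equal-size domain and codomain). In particular h is injective.
Since h is injective, we find the preimage of 14. The inverse of x ↦ x^29 on (ℤ/31ℤ)^× is x ↦ x^29, because 29·29 = 841 = 28·30 + 1 ≡ 1 (mod 30) and x^{30} = 1 for x ≠ 0 (Fermat). So h⁻¹(14) = 14^29 mod 31.
Repeated squaring mod 31: 14^1 ≡ 14, 14^2 ≡ 14² = 196 ≡ 10, 14^4 ≡ 10² = 100 ≡ 7, 14^8 ≡ 7² = 49 ≡ 18, 14^16 ≡ 18² = 324 ≡ 14. Since 29 = 16 + 8 + 4 + 1, 14^29 ≡ 14·18·7·14: 14·18 = 252 ≡ 4, then 4·7 = 28, then 28·14 = 392 ≡ 20. So 14^29 ≡ 20 (mod 31).
Hence h⁻¹(14) = 20.

20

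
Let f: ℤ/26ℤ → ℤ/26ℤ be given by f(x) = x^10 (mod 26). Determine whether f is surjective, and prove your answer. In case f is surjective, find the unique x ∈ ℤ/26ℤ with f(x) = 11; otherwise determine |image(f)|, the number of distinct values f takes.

f(12): Repeated squaring mod 26: 12^1 ≡ 12, 12^2 ≡ 12² = 144 ≡ 14, 12^4 ≡ 14² = 196 ≡ 14, 12^8 ≡ 14² = 196 ≡ 14. Since 10 = 8 + 2, 12^10 ≡ 14·14: 14·14 = 196 ≡ 14. So 12^10 ≡ 14 (mod 26).
f(14): Repeated squaring mod 26: 14^1 ≡ 14, 14^2 ≡ 14² = 196 ≡ 14, 14^4 ≡ 14² = 196 ≡ 14, 14^8 ≡ 14² = 196 ≡ 14. Since 10 = 8 + 2, 14^10 ≡ 14·14: 14·14 = 196 ≡ 14. So 14^10 ≡ 14 (mod 26).
So f(12) = f(14) = 14 while 12 ≠ 14, therefore f is not injective.
A non-injective map from the 26-element set ℤ/26ℤ to itself takes at most 25 distinct values, so it cannot be surjective. Hence f is not surjective.
Since f is not surjective, we determine |image(f)|. Computing x^10 mod 26 for each x (by repeated squaring, reducing mod 26 at every step), the values f(0), f(1), …, f(25) are: 0, 1, 10, 3, 22, 25, 4, 17, 12, 9, 16, 23, 14, 13, 14, 23, 16, 9, 12, 17, 4, 25, 22, 3, 10, 1.
The distinct values are {0, 1, 3, 4, 9, 10, 12, 13, 14, 16, 17, 22, 23, 25}; there are 14 of them.

14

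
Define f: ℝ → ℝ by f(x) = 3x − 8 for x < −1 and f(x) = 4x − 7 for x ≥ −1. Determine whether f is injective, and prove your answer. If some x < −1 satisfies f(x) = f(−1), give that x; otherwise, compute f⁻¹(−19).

Both pieces are strictly increasing (slopes 3 and 4), so each is injective on its own interval.
The left piece maps (−∞, −1) onto (−∞, −11); the right piece maps [−1, ∞) onto [−11, ∞).
These images are disjoint, so no value is attained by both pieces. Thus f is injective.
Because the two images are disjoint, no x < −1 has f(x) = f(−1), so we compute f⁻¹(−19): −19 lies in (−∞, −11), so solve 3x − 8 = −19: x = (−19 + 8)/3 = −11/3.

-11/3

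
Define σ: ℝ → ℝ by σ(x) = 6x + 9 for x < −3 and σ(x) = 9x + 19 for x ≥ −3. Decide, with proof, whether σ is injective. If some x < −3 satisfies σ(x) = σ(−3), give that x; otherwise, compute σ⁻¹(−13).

-11/3

Both pieces are strictly increasing (slopes 6 and 9), so each is injective on its own interval.
The left piece maps (−∞, −3) onto (−∞, −9); the right piece maps [−3, ∞) onto [−8, ∞).
These images are disjoint, so no value is attained by both pieces. Therefore σ is injective.
Because the two images are disjoint, no x < −3 has σ(x) = σ(−3), so we compute σ⁻¹(−13): −13 lies in (−∞, −9), so solve 6x + 9 = −13: x = (−13 − 9)/6 = −11/3.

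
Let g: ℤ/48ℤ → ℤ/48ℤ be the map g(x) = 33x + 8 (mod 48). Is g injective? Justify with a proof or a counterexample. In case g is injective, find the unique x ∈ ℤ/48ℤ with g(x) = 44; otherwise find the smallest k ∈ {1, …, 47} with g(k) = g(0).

Recall: g is injective if g(s) = g(t) implies s = t.
We have gcd(33, 48) = 3 > 1. Taking s = 0 and t = 16: g(0) = 8 and g(16) = 33·16 + 8 = 536 ≡ 8 (mod 48).
So g(0) = g(16) while 0 ≠ 16, hence g is not injective.
Since g is not injective, we find the least positive k with g(k) = g(0): this means 33k ≡ 0 (mod 48), i.e. 48 ∣ 33k. Since gcd(33, 48) = 3, dividing through by 3 this holds exactly when 16 ∣ 11k, and as gcd(11, 16) = 1, exactly when 16 ∣ k.
The smallest positive such k is 16.

16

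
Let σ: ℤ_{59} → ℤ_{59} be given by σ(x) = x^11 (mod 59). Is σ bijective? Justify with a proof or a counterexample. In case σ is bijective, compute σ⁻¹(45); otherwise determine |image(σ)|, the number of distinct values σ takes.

49

Since 59 is prime, the nonzero elements of ℤ_{59} form a cyclic group of order 58.
As gcd(11, 58) = 1, raising to the 11th power is a bijection on this group: if s^11 ≡ t^11 then (st^{−1})^11 = 1, and the only element of order dividing gcd(11, 58) = 1 is 1, so s = t.
With σ(0) = 0 this makes σ injective on all of ℤ_{59}, hence bijective (finite equal-size domain and codomain). In particular σ is bijective.
Since σ is bijective, we find the preimage of 45. The inverse of x ↦ x^11 on (ℤ_{59})^× is x ↦ x^37, because 11·37 = 407 = 7·58 + 1 ≡ 1 (mod 58) and x^{58} = 1 for x ≠ 0 (Fermat). So σ⁻¹(45) = 45^37 mod 59.
Repeated squaring mod 59: 45^1 ≡ 45, 45^2 ≡ 45² = 2025 ≡ 19, 45^4 ≡ 19² = 361 ≡ 7, 45^8 ≡ 7² = 49, 45^16 ≡ 49² = 2401 ≡ 41, 45^32 ≡ 41² = 1681 ≡ 29. Since 37 = 32 + 4 + 1, 45^37 ≡ 29·7·45: 29·7 = 203 ≡ 26, then 26·45 = 1170 ≡ 49. So 45^37 ≡ 49 (mod 59).
Hence σ⁻¹(45) = 49.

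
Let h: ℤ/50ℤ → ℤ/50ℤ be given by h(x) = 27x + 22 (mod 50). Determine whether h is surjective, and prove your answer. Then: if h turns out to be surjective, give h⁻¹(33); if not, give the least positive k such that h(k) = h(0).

43

By definition, h is surjective if every y in the codomain equals h(x) for some x in the domain.
Since gcd(27, 50) = 1, 27 is invertible modulo 50. Euclid's algorithm: 50 = 1·27 + 23, 27 = 1·23 + 4, 23 = 5·4 + 3, 4 = 1·3 + 1; back-substituting gives 1 = 13·27 − 7·50, so 27⁻¹ ≡ 13 (mod 50).
Then y ↦ 13(y − 22) is a two-sided inverse to h, so every y ∈ ℤ/50ℤ has a preimage.
So h is surjective.
Since h is surjective, we compute h⁻¹(33): solve 27x + 22 ≡ 33 (mod 50), i.e. 27x ≡ 11 (mod 50).
Multiplying by 27⁻¹ = 13 gives x ≡ 13·11 = 143 = 2·50 + 43 ≡ 43 (mod 50).
Check: h(43) = 27·43 + 22 = 1183 = 23·50 + 33 ≡ 33 (mod 50).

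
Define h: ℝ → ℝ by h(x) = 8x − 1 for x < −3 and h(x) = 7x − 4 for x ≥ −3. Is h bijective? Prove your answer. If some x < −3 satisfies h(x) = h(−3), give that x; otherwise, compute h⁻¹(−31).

Both pieces are strictly increasing (slopes 8 and 7), so each is injective on its own interval.
The left piece maps (−∞, −3) onto (−∞, −25); the right piece maps [−3, ∞) onto [−25, ∞).
Since −25 = −25, the images partition ℝ: h is injective and surjective, hence bijective.
Because the two images are disjoint, no x < −3 has h(x) = h(−3), so we compute h⁻¹(−31): −31 lies in (−∞, −25), so solve 8x − 1 = −31: x = (−31 + 1)/8 = −15/4.

-15/4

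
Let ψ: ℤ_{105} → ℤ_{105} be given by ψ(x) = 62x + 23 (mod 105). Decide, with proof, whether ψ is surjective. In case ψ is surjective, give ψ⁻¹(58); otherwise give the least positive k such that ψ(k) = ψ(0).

70

Recall: ψ is surjective if every y in the codomain equals ψ(x) for some x in the domain.
Since gcd(62, 105) = 1, 62 is invertible modulo 105. Euclid's algorithm: 105 = 1·62 + 43, 62 = 1·43 + 19, 43 = 2·19 + 5, 19 = 3·5 + 4, 5 = 1·4 + 1; back-substituting gives 1 = 83·62 − 49·105, so 62⁻¹ ≡ 83 (mod 105).
For any y ∈ ℤ_{105}, x = 83(y − 23) mod 105 satisfies ψ(x) = 62·83(y − 23) + 23 ≡ y (since 62·83 ≡ 1 mod 105). So every y has a preimage.
Thus ψ is surjective.
Since ψ is surjective, we compute ψ⁻¹(58): solve 62x + 23 ≡ 58 (mod 105), i.e. 62x ≡ 35 (mod 105).
Multiplying by 62⁻¹ = 83 gives x ≡ 83·35 = 2905 = 27·105 + 70 ≡ 70 (mod 105).
Check: ψ(70) = 62·70 + 23 = 4363 = 41·105 + 58 ≡ 58 (mod 105).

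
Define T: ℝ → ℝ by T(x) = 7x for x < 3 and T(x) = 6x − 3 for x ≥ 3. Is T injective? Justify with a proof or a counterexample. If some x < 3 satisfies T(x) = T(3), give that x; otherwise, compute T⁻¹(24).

15/7

Both pieces are strictly increasing (slopes 7 and 6), so each is injective on its own interval.
The left piece maps (−∞, 3) onto (−∞, 21); the right piece maps [3, ∞) onto [15, ∞).
These images overlap. In particular T(3) = 15 (right piece), and solving 7x = 15 on the left piece gives x = 15/7 < 3.
So T(15/7) = T(3) with 15/7 ≠ 3, and T is not injective. This x = 15/7 is the requested value below 3.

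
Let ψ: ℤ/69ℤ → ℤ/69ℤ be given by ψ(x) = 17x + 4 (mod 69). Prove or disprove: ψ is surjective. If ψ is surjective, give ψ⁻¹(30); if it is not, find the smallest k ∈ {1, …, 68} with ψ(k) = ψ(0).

Since gcd(17, 69) = 1, 17 is invertible modulo 69. Euclid's algorithm: 69 = 4·17 + 1; back-substituting gives 1 = 65·17 − 16·69, so 17⁻¹ ≡ 65 (mod 69).
For any y ∈ ℤ/69ℤ, x = 65(y − 4) mod 69 satisfies ψ(x) = 17·65(y − 4) + 4 ≡ y (since 17·65 ≡ 1 mod 69). So every y has a preimage.
Hence ψ is surjective.
Since ψ is surjective, we compute ψ⁻¹(30): solve 17x + 4 ≡ 30 (mod 69), i.e. 17x ≡ 26 (mod 69).
Multiplying by 17⁻¹ = 65 gives x ≡ 65·26 = 1690 = 24·69 + 34 ≡ 34 (mod 69).
Check: ψ(34) = 17·34 + 4 = 582 = 8·69 + 30 ≡ 30 (mod 69).

34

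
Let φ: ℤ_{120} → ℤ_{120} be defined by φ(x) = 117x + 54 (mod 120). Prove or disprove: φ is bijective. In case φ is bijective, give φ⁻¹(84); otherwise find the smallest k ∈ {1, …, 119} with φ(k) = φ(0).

We have gcd(117, 120) = 3 > 1. Taking x_1 = 0 and x_2 = 40: φ(0) = 54 and φ(40) = 117·40 + 54 = 4734 ≡ 54 (mod 120).
So φ(0) = φ(40) while 0 ≠ 40, so φ is not injective, hence not bijective.
Since φ is not bijective, we find the least positive k with φ(k) = φ(0): this means 117k ≡ 0 (mod 120), i.e. 120 ∣ 117k. Since gcd(117, 120) = 3, dividing through by 3 this holds exactly when 40 ∣ 39k, and as gcd(39, 40) = 1, exactly when 40 ∣ k.
The smallest positive such k is 40.

40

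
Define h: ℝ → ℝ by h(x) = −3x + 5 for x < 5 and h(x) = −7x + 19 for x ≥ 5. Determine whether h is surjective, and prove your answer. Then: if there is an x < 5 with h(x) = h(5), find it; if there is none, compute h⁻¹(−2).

7/3

Both pieces are strictly decreasing (slopes −3 and −7), so each is injective on its own interval.
The left piece maps (−∞, 5) onto (−10, ∞); the right piece maps [5, ∞) onto (−∞, −16].
The union (−10, ∞) ∪ (−∞, −16] omits the interval between −10 and −16; in particular −10 has no preimage. So h is not surjective.
Because the two images are disjoint, no x < 5 has h(x) = h(5), so we compute h⁻¹(−2): −2 lies in (−10, ∞), so solve −3x + 5 = −2: x = (−2 − 5)/(−3) = 7/3.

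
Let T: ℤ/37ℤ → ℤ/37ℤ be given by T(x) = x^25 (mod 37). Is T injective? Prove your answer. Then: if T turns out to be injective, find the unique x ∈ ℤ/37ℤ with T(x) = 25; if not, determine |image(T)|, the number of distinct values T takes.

21

Since 37 is prime, the nonzero elements of ℤ/37ℤ form a cyclic group of order 36.
As gcd(25, 36) = 1, raising to the 25th power is a bijection on this group: if u^25 ≡ v^25 then (uv^{−1})^25 = 1, and the only element of order dividing gcd(25, 36) = 1 is 1, so u = v.
With T(0) = 0 this makes T injective on all of ℤ/37ℤ, hence bijective (finite equal-size domain and codomain). In particular T is injective.
Since T is injective, we find the preimage of 25. The inverse of x ↦ x^25 on (ℤ/37ℤ)^× is x ↦ x^13, because 25·13 = 325 = 9·36 + 1 ≡ 1 (mod 36) and x^{36} = 1 for x ≠ 0 (Fermat). So T⁻¹(25) = 25^13 mod 37.
Repeated squaring mod 37: 25^1 ≡ 25, 25^2 ≡ 25² = 625 ≡ 33, 25^4 ≡ 33² = 1089 ≡ 16, 25^8 ≡ 16² = 256 ≡ 34. Since 13 = 8 + 4 + 1, 25^13 ≡ 34·16·25: 34·16 = 544 ≡ 26, then 26·25 = 650 ≡ 21. So 25^13 ≡ 21 (mod 37).
Hence T⁻¹(25) = 21.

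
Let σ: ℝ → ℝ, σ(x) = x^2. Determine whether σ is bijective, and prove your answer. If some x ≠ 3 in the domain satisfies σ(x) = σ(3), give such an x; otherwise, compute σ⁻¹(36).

-3

σ(3) = 9 = (−3)^2 = σ(−3) (since 2 is even), with 3 ≠ −3. So σ is not injective, hence not bijective.
For the follow-up, such an x exists: taking x = −3 ∈ ℝ gives σ(−3) = 9 = σ(3) with −3 ≠ 3.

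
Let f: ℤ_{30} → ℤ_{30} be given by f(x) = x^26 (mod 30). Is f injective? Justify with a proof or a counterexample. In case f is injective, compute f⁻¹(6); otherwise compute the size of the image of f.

f(2): Repeated squaring mod 30: 2^1 ≡ 2, 2^2 ≡ 2² = 4, 2^4 ≡ 4² = 16, 2^8 ≡ 16² = 256 ≡ 16, 2^16 ≡ 16² = 256 ≡ 16. Since 26 = 16 + 8 + 2, 2^26 ≡ 16·16·4: 16·16 = 256 ≡ 16, then 16·4 = 64 ≡ 4. So 2^26 ≡ 4 (mod 30).
f(8): Repeated squaring mod 30: 8^1 ≡ 8, 8^2 ≡ 8² = 64 ≡ 4, 8^4 ≡ 4² = 16, 8^8 ≡ 16² = 256 ≡ 16, 8^16 ≡ 16² = 256 ≡ 16. Since 26 = 16 + 8 + 2, 8^26 ≡ 16·16·4: 16·16 = 256 ≡ 16, then 16·4 = 64 ≡ 4. So 8^26 ≡ 4 (mod 30).
So f(2) = f(8) = 4 while 2 ≠ 8, hence f is not injective.
Since f is not injective, we determine |image(f)|. Computing x^26 mod 30 for each x (by repeated squaring, reducing mod 30 at every step), the values f(0), f(1), …, f(29) are: 0, 1, 4, 9, 16, 25, 6, 19, 4, 21, 10, 1, 24, 19, 16, 15, 16, 19, 24, 1, 10, 21, 4, 19, 6, 25, 16, 9, 4, 1.
The distinct values are {0, 1, 4, 6, 9, 10, 15, 16, 19, 21, 24, 25}; there are 12 of them.

12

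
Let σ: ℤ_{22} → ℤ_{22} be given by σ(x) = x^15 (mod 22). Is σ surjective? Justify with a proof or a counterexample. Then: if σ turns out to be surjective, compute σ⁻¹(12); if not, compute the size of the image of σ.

σ(1) = 1^15 = 1.
σ(3): Repeated squaring mod 22: 3^1 ≡ 3, 3^2 ≡ 3² = 9, 3^4 ≡ 9² = 81 ≡ 15, 3^8 ≡ 15² = 225 ≡ 5. Since 15 = 8 + 4 + 2 + 1, 3^15 ≡ 5·15·9·3: 5·15 = 75 ≡ 9, then 9·9 = 81 ≡ 15, then 15·3 = 45 ≡ 1. So 3^15 ≡ 1 (mod 22).
So σ(1) = σ(3) = 1 while 1 ≠ 3, hence σ is not injective.
A non-injective map from the 22-element set ℤ_{22} to itself takes at most 21 distinct values, so it cannot be surjective. Thus σ is not surjective.
Since σ is not surjective, we determine |image(σ)|. Computing x^15 mod 22 for each x (by repeated squaring, reducing mod 22 at every step), the values σ(0), σ(1), …, σ(21) are: 0, 1, 10, 1, 12, 1, 10, 21, 10, 1, 10, 11, 12, 21, 12, 1, 12, 21, 10, 21, 12, 21.
The distinct values are {0, 1, 10, 11, 12, 21}; there are 6 of them.

6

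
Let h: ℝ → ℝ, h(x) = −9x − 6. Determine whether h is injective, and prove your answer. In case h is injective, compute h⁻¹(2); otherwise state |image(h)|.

Suppose h(u) = h(v). Then −9u − 6 = −9v − 6, hence −9u = −9v, therefore u = v.
Therefore h is injective.
Since h is injective, we compute h⁻¹(2) = (2 + 6)/(−9) = −8/9.

-8/9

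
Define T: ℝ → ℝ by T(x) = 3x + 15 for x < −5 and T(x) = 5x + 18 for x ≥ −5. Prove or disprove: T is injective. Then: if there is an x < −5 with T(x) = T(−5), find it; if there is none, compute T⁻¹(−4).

-22/3

Both pieces are strictly increasing (slopes 3 and 5), so each is injective on its own interval.
The left piece maps (−∞, −5) onto (−∞, 0); the right piece maps [−5, ∞) onto [−7, ∞).
These images overlap. In particular T(−5) = −7 (right piece), and solving 3x + 15 = −7 on the left piece gives x = −22/3 < −5.
So T(−22/3) = T(−5) with −22/3 ≠ −5, and T is not injective. This x = −22/3 is the requested value below −5.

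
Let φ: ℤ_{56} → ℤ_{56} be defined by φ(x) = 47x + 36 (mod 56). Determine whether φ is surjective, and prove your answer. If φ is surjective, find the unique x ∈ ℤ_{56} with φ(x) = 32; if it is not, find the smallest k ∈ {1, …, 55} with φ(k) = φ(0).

Recall that φ is surjective if every y in the codomain equals φ(x) for some x in the domain.
Since gcd(47, 56) = 1, 47 is invertible modulo 56. Euclid's algorithm: 56 = 1·47 + 9, 47 = 5·9 + 2, 9 = 4·2 + 1; back-substituting gives 1 = 31·47 − 26·56, so 47⁻¹ ≡ 31 (mod 56).
Then y ↦ 31(y − 36) is a two-sided inverse to φ, so every y ∈ ℤ_{56} has a preimage.
Thus φ is surjective.
Since φ is surjective, we compute φ⁻¹(32): solve 47x + 36 ≡ 32 (mod 56), i.e. 47x ≡ 52 (mod 56).
Multiplying by 47⁻¹ = 31 gives x ≡ 31·52 = 1612 = 28·56 + 44 ≡ 44 (mod 56).
Check: φ(44) = 47·44 + 36 = 2104 = 37·56 + 32 ≡ 32 (mod 56).

44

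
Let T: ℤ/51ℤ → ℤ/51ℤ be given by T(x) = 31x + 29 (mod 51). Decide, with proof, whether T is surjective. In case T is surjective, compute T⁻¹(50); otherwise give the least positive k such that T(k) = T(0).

27

By definition, surjectivity means every element of the codomain has a preimage under T.
Since gcd(31, 51) = 1, 31 is invertible modulo 51. Euclid's algorithm: 51 = 1·31 + 20, 31 = 1·20 + 11, 20 = 1·11 + 9, 11 = 1·9 + 2, 9 = 4·2 + 1; back-substituting gives 1 = 28·31 − 17·51, so 31⁻¹ ≡ 28 (mod 51).
For any y ∈ ℤ/51ℤ, x = 28(y − 29) mod 51 satisfies T(x) = 31·28(y − 29) + 29 ≡ y (since 31·28 ≡ 1 mod 51). So every y has a preimage.
Hence T is surjective.
Since T is surjective, we compute T⁻¹(50): solve 31x + 29 ≡ 50 (mod 51), i.e. 31x ≡ 21 (mod 51).
Multiplying by 31⁻¹ = 28 gives x ≡ 28·21 = 588 = 11·51 + 27 ≡ 27 (mod 51).
Check: T(27) = 31·27 + 29 = 866 = 16·51 + 50 ≡ 50 (mod 51).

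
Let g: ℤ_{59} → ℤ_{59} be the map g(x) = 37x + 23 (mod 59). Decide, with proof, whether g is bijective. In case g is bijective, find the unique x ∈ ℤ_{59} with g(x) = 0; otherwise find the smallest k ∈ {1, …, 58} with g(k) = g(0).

52

Suppose g(x_1) = g(x_2) in ℤ_{59}. Then 37x_1 + 23 ≡ 37x_2 + 23 (mod 59), thus 37(x_1 − x_2) ≡ 0 (mod 59).
Since gcd(37, 59) = 1, 37 is invertible modulo 59, hence x_1 − x_2 ≡ 0 (mod 59), i.e. x_1 = x_2.
We now compute 37⁻¹ mod 59 explicitly. Euclid's algorithm: 59 = 1·37 + 22, 37 = 1·22 + 15, 22 = 1·15 + 7, 15 = 2·7 + 1; back-substituting gives 1 = 8·37 − 5·59, so 37⁻¹ ≡ 8 (mod 59).
For any y ∈ ℤ_{59}, x = 8(y − 23) mod 59 satisfies g(x) = 37·8(y − 23) + 23 ≡ y (since 37·8 ≡ 1 mod 59). So every y has a preimage.
Therefore g is bijective.
Since g is bijective, we find g⁻¹(0): we need 37x ≡ 0 − 23 ≡ 36 (mod 59). Using 37⁻¹ = 8: x ≡ 8·36 = 288 = 4·59 + 52, so x = 52.
Check: g(52) = 37·52 + 23 = 1947 = 33·59 + 0 ≡ 0 (mod 59).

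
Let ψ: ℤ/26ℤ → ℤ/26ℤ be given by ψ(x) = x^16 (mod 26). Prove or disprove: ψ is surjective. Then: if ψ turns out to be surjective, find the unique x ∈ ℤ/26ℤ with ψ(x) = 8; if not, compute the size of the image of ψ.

ψ(1) = 1^16 = 1.
ψ(5): Repeated squaring mod 26: 5^1 ≡ 5, 5^2 ≡ 5² = 25, 5^4 ≡ 25² = 625 ≡ 1, 5^8 ≡ 1² = 1, 5^16 ≡ 1² = 1. So 5^16 ≡ 1 (mod 26).
So ψ(1) = ψ(5) = 1 while 1 ≠ 5, so ψ is not injective.
A non-injective map from the 26-element set ℤ/26ℤ to itself takes at most 25 distinct values, so it cannot be surjective. Hence ψ is not surjective.
Since ψ is not surjective, we determine |image(ψ)|. Computing x^16 mod 26 for each x (by repeated squaring, reducing mod 26 at every step), the values ψ(0), ψ(1), …, ψ(25) are: 0, 1, 16, 3, 22, 1, 22, 9, 14, 9, 16, 3, 14, 13, 14, 3, 16, 9, 14, 9, 22, 1, 22, 3, 16, 1.
The distinct values are {0, 1, 3, 9, 13, 14, 16, 22}; there are 8 of them.

8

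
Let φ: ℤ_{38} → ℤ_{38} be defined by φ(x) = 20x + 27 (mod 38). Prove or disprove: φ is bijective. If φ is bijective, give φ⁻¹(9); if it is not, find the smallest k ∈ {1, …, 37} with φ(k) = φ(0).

19

We have gcd(20, 38) = 2 > 1. Taking x_1 = 0 and x_2 = 19: φ(0) = 27 and φ(19) = 20·19 + 27 = 407 ≡ 27 (mod 38).
So φ(0) = φ(19) while 0 ≠ 19, thus φ is not injective, hence not bijective.
Since φ is not bijective, we find the least positive k with φ(k) = φ(0): this means 20k ≡ 0 (mod 38), i.e. 38 ∣ 20k. Since gcd(20, 38) = 2, dividing through by 2 this holds exactly when 19 ∣ 10k, and as gcd(10, 19) = 1, exactly when 19 ∣ k.
The smallest positive such k is 19.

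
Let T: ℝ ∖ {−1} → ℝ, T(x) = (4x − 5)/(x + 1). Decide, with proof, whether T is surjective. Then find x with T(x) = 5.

If T(x) = 4, cross-multiplying gives 1(4x − 5) = 4(x + 1), which simplifies to −5 = 4 — false.  So 4 has no preimage and T is not surjective.
Solving T(x) = 5: cross-multiplying gives 4x − 5 = 5(x + 1), which rearranges to −1x = 10, so x = −10.

-10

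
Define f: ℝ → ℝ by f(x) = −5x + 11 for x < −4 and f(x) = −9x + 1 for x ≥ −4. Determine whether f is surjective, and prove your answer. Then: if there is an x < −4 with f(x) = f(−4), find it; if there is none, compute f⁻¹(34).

-26/5

Both pieces are strictly decreasing (slopes −5 and −9), so each is injective on its own interval.
The left piece maps (−∞, −4) onto (31, ∞); the right piece maps [−4, ∞) onto (−∞, 37].
The union (31, ∞) ∪ (−∞, 37] covers ℝ, so f is surjective.
For the follow-up: the images overlap, so an x < −4 with f(x) = f(−4) exists. f(−4) = 37; solving −5x + 11 = 37 for x < −4 gives x = (37 − 11)/(−5) = −26/5.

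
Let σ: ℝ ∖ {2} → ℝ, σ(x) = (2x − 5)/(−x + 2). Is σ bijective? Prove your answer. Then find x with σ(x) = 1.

7/3

If σ(x) = −2, cross-multiplying gives −1(2x − 5) = 2(−x + 2), which simplifies to 5 = 4 — false.  So −2 has no preimage and σ is not surjective.
Hence σ is not bijective.
Solving σ(x) = 1: cross-multiplying gives 2x − 5 = 1(−x + 2), which rearranges to 3x = 7, so x = 7/3.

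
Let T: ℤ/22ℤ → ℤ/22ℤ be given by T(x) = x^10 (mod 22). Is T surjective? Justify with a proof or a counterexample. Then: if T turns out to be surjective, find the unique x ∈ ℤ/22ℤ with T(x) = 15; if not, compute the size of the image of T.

4

T(1) = 1^10 = 1.
T(3): Repeated squaring mod 22: 3^1 ≡ 3, 3^2 ≡ 3² = 9, 3^4 ≡ 9² = 81 ≡ 15, 3^8 ≡ 15² = 225 ≡ 5. Since 10 = 8 + 2, 3^10 ≡ 5·9: 5·9 = 45 ≡ 1. So 3^10 ≡ 1 (mod 22).
So T(1) = T(3) = 1 while 1 ≠ 3, therefore T is not injective.
A non-injective map from the 22-element set ℤ/22ℤ to itself takes at most 21 distinct values, so it cannot be surjective. Thus T is not surjective.
Since T is not surjective, we determine |image(T)|. Computing x^10 mod 22 for each x (by repeated squaring, reducing mod 22 at every step), the values T(0), T(1), …, T(21) are: 0, 1, 12, 1, 12, 1, 12, 1, 12, 1, 12, 11, 12, 1, 12, 1, 12, 1, 12, 1, 12, 1.
The distinct values are {0, 1, 11, 12}; there are 4 of them.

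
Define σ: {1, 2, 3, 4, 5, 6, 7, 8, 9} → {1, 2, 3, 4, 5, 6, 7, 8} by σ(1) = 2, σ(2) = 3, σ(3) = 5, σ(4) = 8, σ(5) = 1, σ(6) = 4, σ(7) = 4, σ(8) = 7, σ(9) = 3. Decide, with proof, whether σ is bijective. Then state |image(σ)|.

7

σ(6) = 4 = σ(7) with 6 ≠ 7, so σ is not injective, hence not bijective.
The image of σ is {1, 2, 3, 4, 5, 7, 8}, which has 7 elements.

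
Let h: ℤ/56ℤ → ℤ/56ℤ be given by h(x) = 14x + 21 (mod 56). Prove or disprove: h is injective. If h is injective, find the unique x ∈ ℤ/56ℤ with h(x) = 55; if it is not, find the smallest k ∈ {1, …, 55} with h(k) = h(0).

We have gcd(14, 56) = 14 > 1. Taking s = 0 and t = 4: h(0) = 21 and h(4) = 14·4 + 21 = 77 ≡ 21 (mod 56).
So h(0) = h(4) while 0 ≠ 4, so h is not injective.
Since h is not injective, we find the least positive k with h(k) = h(0): this means 14k ≡ 0 (mod 56), i.e. 56 ∣ 14k. Since gcd(14, 56) = 14, dividing through by 14 this holds exactly when 4 ∣ k.
The smallest positive such k is 4.

4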